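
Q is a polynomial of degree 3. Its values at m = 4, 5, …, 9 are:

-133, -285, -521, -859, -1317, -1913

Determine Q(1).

First differences: -152, -236, -338, -458, -596. Second differences: -84, -102, -120, -138. Third differences: -18, -18, -18.
Level-3 differences are constant, so Q has degree 3.
Fitting a degree-3 polynomial gives Q(m) = -3m³ + 3m² + 4m - 5.
Then Q(1) = -1.

-1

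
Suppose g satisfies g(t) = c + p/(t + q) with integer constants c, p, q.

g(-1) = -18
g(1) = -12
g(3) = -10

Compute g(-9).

-2

(g(t) − c)(t + q) = p for each data point; the three points give a linear system in c and q, then p follows.
Solving: c = -6, q = 3, p = -24, so g(t) = -6 − 24/(t + 3).
Then g(-9) = -6 − 24/(-6) = -2.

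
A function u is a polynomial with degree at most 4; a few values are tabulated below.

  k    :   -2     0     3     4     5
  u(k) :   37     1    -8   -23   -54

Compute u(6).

-107

Write u(k) = ak^4 + bk³ + ck² + dk + e; the 5 given values yield a linear system in the 5 coefficients.
Solving, the leading coefficient vanishes, and u(k) = -k³ + 4k² - 6k + 1.
Then u(6) = -107.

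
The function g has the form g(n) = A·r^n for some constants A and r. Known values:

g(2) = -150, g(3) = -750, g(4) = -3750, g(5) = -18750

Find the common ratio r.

Consecutive ratio: -750/(-150) = 5, and -3750/(-750) = 5, so r = 5.
Then A·5^2 = -150 gives A = -6, and g(n) = -6·5^n.

5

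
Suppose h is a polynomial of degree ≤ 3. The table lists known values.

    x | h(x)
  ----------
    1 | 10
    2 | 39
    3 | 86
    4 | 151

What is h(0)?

First differences: 29, 47, 65. Second differences: 18, 18.
Level-2 differences are constant, so h has degree 2.
Fitting a degree-2 polynomial gives h(x) = 9x² + 2x - 1.
The constant term is h(0) = -1.

-1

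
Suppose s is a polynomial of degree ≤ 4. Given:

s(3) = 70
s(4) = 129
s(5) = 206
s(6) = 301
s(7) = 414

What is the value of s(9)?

Write s(t) = at^4 + bt³ + ct² + dt + e; the 5 given values yield a linear system in the 5 coefficients.
Solving, the top 2 coefficients vanish, and s(t) = 9t² - 4t + 1.
Then s(9) = 694.

694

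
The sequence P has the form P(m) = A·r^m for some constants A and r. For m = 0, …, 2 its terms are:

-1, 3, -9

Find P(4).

Consecutive ratio: 3/(-1) = -3, and -9/3 = -3, so r = -3.
Then A·(-3)^0 = -1 gives A = -1, and P(m) = -1·(-3)^m.
P(4) = -1·(-3)^4 = -81.

-81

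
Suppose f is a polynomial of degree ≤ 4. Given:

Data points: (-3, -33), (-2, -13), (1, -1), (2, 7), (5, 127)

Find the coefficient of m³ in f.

Write f(m) = am^4 + bm³ + cm² + dm + e; the 5 given values yield a linear system in the 5 coefficients.
Solving, the leading coefficient vanishes, and f(m) = m³ + m - 3.
The coefficient of m³ is 1.

1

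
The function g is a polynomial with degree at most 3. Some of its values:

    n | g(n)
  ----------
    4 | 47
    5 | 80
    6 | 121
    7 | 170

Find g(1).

-4

Write g(n) = an³ + bn² + cn + d; the 4 given values yield a linear system in the 4 coefficients.
Solving, the leading coefficient vanishes, and g(n) = 4n² - 3n - 5.
Then g(1) = -4.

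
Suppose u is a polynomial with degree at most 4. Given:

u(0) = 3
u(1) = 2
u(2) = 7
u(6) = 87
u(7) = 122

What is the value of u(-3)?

Write u(k) = ak^4 + bk³ + ck² + dk + e; the 5 given values yield a linear system in the 5 coefficients.
Solving, the top 2 coefficients vanish, and u(k) = 3k² - 4k + 3.
Then u(-3) = 42.

42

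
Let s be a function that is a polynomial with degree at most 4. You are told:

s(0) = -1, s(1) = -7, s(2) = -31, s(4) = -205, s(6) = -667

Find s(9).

-2215

Write s(m) = am^4 + bm³ + cm² + dm + e; the 5 given values yield a linear system in the 5 coefficients.
Solving, the leading coefficient vanishes, and s(m) = -3m³ - 3m - 1.
Then s(9) = -2215.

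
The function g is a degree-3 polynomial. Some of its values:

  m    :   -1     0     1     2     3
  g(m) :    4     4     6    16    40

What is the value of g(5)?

Write g(m) = am³ + bm² + cm + d; the 5 given values yield a linear system in the 4 coefficients.
Solving, g(m) = m³ + m² + 4.
Then g(5) = 154.

154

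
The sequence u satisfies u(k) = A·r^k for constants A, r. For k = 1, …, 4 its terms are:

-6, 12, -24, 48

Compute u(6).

Consecutive ratio: 12/(-6) = -2, and -24/12 = -2, so r = -2.
Then A·(-2)^1 = -6 gives A = 3, and u(k) = 3·(-2)^k.
u(6) = 3·(-2)^6 = 192.

192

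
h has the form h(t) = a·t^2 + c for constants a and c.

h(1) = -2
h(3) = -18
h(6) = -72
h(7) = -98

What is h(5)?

-50

From h(1) = -2 and h(3) = -18: 1a + c = -2 and 9a + c = -18.
Subtracting: 8a = -16, so a = -2; then c = -2 − (-2)·1 = 0.
So h(t) = -2t² + 0, and h(5) = -50.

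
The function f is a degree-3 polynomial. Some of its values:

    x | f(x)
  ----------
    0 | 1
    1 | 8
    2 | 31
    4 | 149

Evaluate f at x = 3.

76

Write f(x) = ax³ + bx² + cx + d; the 4 given values yield a linear system in the 4 coefficients.
Solving, f(x) = x³ + 5x² + x + 1.
Then f(3) = 76.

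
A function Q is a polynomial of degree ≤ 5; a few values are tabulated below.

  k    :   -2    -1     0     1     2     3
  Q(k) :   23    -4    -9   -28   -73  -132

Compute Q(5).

First differences: -27, -5, -19, -45, -59. Second differences: 22, -14, -26, -14. Third differences: -36, -12, 12. Fourth differences: 24, 24.
Level-4 differences are constant, so Q has degree 4.
Fitting a degree-4 polynomial gives Q(k) = k^4 - 4k³ - 8k² - 8k - 9.
Then Q(5) = -124.

-124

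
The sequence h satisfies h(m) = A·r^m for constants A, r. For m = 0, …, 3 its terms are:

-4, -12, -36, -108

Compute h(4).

Consecutive ratio: -12/(-4) = 3, and -36/(-12) = 3, so r = 3.
Then A·3^0 = -4 gives A = -4, and h(m) = -4·3^m.
h(4) = -4·3^4 = -324.

-324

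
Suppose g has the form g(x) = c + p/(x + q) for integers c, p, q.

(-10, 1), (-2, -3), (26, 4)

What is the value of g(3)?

27

(g(x) − c)(x + q) = p for each data point; the three points give a linear system in c and q, then p follows.
Solving: c = 3, q = -2, p = 24, so g(x) = 3 + 24/(x − 2).
Then g(3) = 3 + 24/1 = 27.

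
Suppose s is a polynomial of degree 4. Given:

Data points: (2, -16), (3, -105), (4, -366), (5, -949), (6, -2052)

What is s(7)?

-3921

Write s(x) = ax^4 + bx³ + cx² + dx + e; the 5 given values yield a linear system in the 5 coefficients.
Solving, s(x) = -2x^4 + 3x³ - 3x² - x + 6.
Then s(7) = -3921.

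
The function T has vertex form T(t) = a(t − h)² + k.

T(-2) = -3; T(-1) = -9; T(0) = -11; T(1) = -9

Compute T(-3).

7

First differences -6, -2, 2; second difference 4 = 2a, so a = 2.
Expanding, the t-coefficient is −2ah = -4h; matching it to the data gives h = 0, and then k = -11.
So T(t) = 2(t + 0)² − 11.
T(-3) = 2·(-3)² − 11 = 7.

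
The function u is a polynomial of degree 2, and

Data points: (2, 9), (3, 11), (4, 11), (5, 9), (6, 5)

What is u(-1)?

-9

First differences: 2, 0, -2, -4. Second differences: -2, -2, -2.
Level-2 differences are constant, so u has degree 2.
Fitting a degree-2 polynomial gives u(m) = -m² + 7m - 1.
Then u(-1) = -9.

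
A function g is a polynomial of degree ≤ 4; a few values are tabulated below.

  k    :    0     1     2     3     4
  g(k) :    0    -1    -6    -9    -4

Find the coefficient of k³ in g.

First differences: -1, -5, -3, 5. Second differences: -4, 2, 8. Third differences: 6, 6.
Level-3 differences are constant, so g has degree 3.
Fitting a degree-3 polynomial gives g(k) = k³ - 5k² + 3k.
The coefficient of k³ is 1.

1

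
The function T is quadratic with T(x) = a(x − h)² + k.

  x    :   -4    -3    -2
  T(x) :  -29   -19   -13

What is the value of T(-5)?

-43

First differences 10, 6; second difference -4 = 2a, so a = -2.
Expanding, the x-coefficient is −2ah = 4h; matching it to the data gives h = -1, and then k = -11.
So T(x) = -2(x + 1)² − 11.
T(-5) = -2·(-4)² − 11 = -43.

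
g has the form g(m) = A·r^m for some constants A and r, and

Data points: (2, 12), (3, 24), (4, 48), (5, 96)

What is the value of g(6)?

Consecutive ratio: 24/12 = 2, and 48/24 = 2, so r = 2.
Then A·2^2 = 12 gives A = 3, and g(m) = 3·2^m.
g(6) = 3·2^6 = 192.

192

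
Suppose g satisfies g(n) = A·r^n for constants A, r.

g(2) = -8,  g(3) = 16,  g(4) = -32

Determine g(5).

Consecutive ratio: 16/(-8) = -2, and -32/16 = -2, so r = -2.
Then A·(-2)^2 = -8 gives A = -2, and g(n) = -2·(-2)^n.
g(5) = -2·(-2)^5 = 64.

64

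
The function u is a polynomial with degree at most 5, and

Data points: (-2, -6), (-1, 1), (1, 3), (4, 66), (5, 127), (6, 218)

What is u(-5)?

-123

Write u(k) = ak^5 + bk^4 + ck³ + dk² + ek + p; the 6 given values yield a linear system in the 6 coefficients.
Solving, the top 2 coefficients vanish, and u(k) = k³ + 2.
Then u(-5) = -123.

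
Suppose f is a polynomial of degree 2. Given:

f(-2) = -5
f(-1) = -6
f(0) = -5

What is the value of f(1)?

Write f(k) = ak² + bk + c; the 3 given values yield a linear system in the 3 coefficients.
Solving, f(k) = k² + 2k - 5.
Then f(1) = -2.

-2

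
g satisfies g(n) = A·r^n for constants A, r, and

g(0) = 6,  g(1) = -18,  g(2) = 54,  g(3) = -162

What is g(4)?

486

Consecutive ratio: -18/6 = -3, and 54/(-18) = -3, so r = -3.
Then A·(-3)^0 = 6 gives A = 6, and g(n) = 6·(-3)^n.
g(4) = 6·(-3)^4 = 486.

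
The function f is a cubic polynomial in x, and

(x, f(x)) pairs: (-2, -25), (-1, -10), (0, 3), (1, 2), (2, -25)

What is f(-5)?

38

First differences: 15, 13, -1, -27. Second differences: -2, -14, -26. Third differences: -12, -12.
Level-3 differences are constant, so f has degree 3.
Fitting a degree-3 polynomial gives f(x) = -2x³ - 7x² + 8x + 3.
Then f(-5) = 38.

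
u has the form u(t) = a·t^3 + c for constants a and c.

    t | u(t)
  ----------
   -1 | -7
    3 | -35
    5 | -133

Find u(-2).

From u(-1) = -7 and u(3) = -35: -1a + c = -7 and 27a + c = -35.
Subtracting: 28a = -28, so a = -1; then c = -7 − (-1)·(-1) = -8.
So u(t) = -1t³ − 8, and u(-2) = 0.

0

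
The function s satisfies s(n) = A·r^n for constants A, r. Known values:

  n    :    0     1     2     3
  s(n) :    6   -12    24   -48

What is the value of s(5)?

-192

Consecutive ratio: -12/6 = -2, and 24/(-12) = -2, so r = -2.
Then A·(-2)^0 = 6 gives A = 6, and s(n) = 6·(-2)^n.
s(5) = 6·(-2)^5 = -192.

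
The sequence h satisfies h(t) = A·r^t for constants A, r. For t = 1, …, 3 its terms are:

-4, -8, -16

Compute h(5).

-64

Consecutive ratio: -8/(-4) = 2, and -16/(-8) = 2, so r = 2.
Then A·2^1 = -4 gives A = -2, and h(t) = -2·2^t.
h(5) = -2·2^5 = -64.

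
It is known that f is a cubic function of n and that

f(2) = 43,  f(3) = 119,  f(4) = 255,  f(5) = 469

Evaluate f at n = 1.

9

Write f(n) = an³ + bn² + cn + d; the 4 given values yield a linear system in the 4 coefficients.
Solving, f(n) = 3n³ + 3n² + 4n - 1.
Then f(1) = 9.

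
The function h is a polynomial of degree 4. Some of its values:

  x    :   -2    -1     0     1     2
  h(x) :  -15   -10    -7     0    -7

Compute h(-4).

-175

Write h(x) = ax^4 + bx³ + cx² + dx + e; the 5 given values yield a linear system in the 5 coefficients.
Solving, h(x) = -x^4 - x³ + 3x² + 6x - 7.
Then h(-4) = -175.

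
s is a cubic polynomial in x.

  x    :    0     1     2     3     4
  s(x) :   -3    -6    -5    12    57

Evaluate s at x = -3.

First differences: -3, 1, 17, 45. Second differences: 4, 16, 28. Third differences: 12, 12.
Level-3 differences are constant, so s has degree 3.
Fitting a degree-3 polynomial gives s(x) = 2x³ - 4x² - x - 3.
Then s(-3) = -90.

-90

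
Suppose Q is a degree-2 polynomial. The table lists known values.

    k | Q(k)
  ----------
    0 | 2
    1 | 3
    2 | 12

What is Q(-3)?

Write Q(k) = ak² + bk + c; the 3 given values yield a linear system in the 3 coefficients.
Solving, Q(k) = 4k² - 3k + 2.
Then Q(-3) = 47.

47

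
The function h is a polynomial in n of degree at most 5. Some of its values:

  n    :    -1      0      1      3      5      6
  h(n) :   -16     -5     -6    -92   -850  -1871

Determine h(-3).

Write h(n) = an^5 + bn^4 + cn³ + dn² + en + p; the 6 given values yield a linear system in the 6 coefficients.
Solving, the leading coefficient vanishes, and h(n) = -2n^4 + 4n³ - 4n² + n - 5.
Then h(-3) = -314.

-314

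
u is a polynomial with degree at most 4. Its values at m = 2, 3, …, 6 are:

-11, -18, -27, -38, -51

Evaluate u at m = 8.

-83

First differences: -7, -9, -11, -13. Second differences: -2, -2, -2.
Level-2 differences are constant, so u has degree 2.
Fitting a degree-2 polynomial gives u(m) = -m² - 2m - 3.
Then u(8) = -83.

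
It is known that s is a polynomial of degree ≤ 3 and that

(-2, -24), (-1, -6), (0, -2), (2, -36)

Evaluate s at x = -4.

-102

Write s(x) = ax³ + bx² + cx + d; the 4 given values yield a linear system in the 4 coefficients.
Solving, the leading coefficient vanishes, and s(x) = -7x² - 3x - 2.
Then s(-4) = -102.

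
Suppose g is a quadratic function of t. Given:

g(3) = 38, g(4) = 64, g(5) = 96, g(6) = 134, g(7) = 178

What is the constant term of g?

-4

First differences: 26, 32, 38, 44. Second differences: 6, 6, 6.
Level-2 differences are constant, so g has degree 2.
Fitting a degree-2 polynomial gives g(t) = 3t² + 5t - 4.
The constant term is g(0) = -4.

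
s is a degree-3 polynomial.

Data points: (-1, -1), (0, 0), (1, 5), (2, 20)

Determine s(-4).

-40

Write s(t) = at³ + bt² + ct + d; the 4 given values yield a linear system in the 4 coefficients.
Solving, s(t) = t³ + 2t² + 2t.
Then s(-4) = -40.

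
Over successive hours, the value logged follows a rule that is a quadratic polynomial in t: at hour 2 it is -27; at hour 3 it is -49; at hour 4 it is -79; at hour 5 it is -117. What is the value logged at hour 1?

-13

Write the value at t as h(t).
First differences: -22, -30, -38. Second differences: -8, -8.
Level-2 differences are constant, so h has degree 2.
Fitting a degree-2 polynomial gives h(t) = -4t² - 2t - 7.
Then h(1) = -13.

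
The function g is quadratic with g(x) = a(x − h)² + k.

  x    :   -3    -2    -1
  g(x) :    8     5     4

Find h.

First differences -3, -1; second difference 2 = 2a, so a = 1.
Expanding, the x-coefficient is −2ah = -2h; matching it to the data gives h = -1, and then k = 4.
So g(x) = 1(x + 1)² + 4.
Hence h = -1.

-1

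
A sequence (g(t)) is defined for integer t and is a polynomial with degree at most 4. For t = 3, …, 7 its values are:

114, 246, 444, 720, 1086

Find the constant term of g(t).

-6

First differences: 132, 198, 276, 366. Second differences: 66, 78, 90. Third differences: 12, 12.
Level-3 differences are constant, so g has degree 3.
Fitting a degree-3 polynomial gives g(t) = 2t³ + 9t² - 5t - 6.
The constant term is g(0) = -6.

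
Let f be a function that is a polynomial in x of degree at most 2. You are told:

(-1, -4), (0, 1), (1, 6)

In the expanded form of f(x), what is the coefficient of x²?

Write f(x) = ax² + bx + c; the 3 given values yield a linear system in the 3 coefficients.
Solving, the leading coefficient vanishes, and f(x) = 5x + 1.
The coefficient of x² is 0.

0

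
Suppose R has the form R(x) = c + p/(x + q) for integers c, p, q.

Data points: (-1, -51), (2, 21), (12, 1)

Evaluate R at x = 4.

(R(x) − c)(x + q) = p for each data point; the three points give a linear system in c and q, then p follows.
Solving: c = -3, q = 0, p = 48, so R(x) = -3 + 48/(x + 0).
Then R(4) = -3 + 48/4 = 9.

9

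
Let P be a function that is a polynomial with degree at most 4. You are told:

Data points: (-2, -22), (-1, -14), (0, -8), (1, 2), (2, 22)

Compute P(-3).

-38

Write P(x) = ax^4 + bx³ + cx² + dx + e; the 5 given values yield a linear system in the 5 coefficients.
Solving, the leading coefficient vanishes, and P(x) = x³ + 2x² + 7x - 8.
Then P(-3) = -38.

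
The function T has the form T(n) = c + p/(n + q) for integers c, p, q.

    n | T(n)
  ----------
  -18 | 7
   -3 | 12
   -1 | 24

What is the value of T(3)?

(T(n) − c)(n + q) = p for each data point; the three points give a linear system in c and q, then p follows.
Solving: c = 6, q = 0, p = -18, so T(n) = 6 − 18/(n + 0).
Then T(3) = 6 − 18/3 = 0.

0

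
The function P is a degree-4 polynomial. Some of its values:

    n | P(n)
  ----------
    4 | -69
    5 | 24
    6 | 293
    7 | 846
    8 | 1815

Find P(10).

5649

Write P(n) = an^4 + bn³ + cn² + dn + e; the 5 given values yield a linear system in the 5 coefficients.
Solving, P(n) = n^4 - 4n³ - 3n² - 5n - 1.
Then P(10) = 5649.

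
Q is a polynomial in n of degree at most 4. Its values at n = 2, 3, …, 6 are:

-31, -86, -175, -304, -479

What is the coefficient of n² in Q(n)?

-8

First differences: -55, -89, -129, -175. Second differences: -34, -40, -46. Third differences: -6, -6.
Level-3 differences are constant, so Q has degree 3.
Fitting a degree-3 polynomial gives Q(n) = -n³ - 8n² + 4n + 1.
The coefficient of n² is -8.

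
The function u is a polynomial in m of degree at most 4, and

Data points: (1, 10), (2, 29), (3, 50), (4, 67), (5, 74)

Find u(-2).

25

First differences: 19, 21, 17, 7. Second differences: 2, -4, -10. Third differences: -6, -6.
Level-3 differences are constant, so u has degree 3.
Fitting a degree-3 polynomial gives u(m) = -m³ + 7m² + 5m - 1.
Then u(-2) = 25.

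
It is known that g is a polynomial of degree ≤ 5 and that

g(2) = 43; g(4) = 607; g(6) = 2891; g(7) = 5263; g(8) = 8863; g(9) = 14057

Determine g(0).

Write g(m) = am^5 + bm^4 + cm³ + dm² + em + p; the 6 given values yield a linear system in the 6 coefficients.
Solving, the leading coefficient vanishes, and g(m) = 2m^4 + m³ + 3m² - 4m - 1.
Then g(0) = -1.

-1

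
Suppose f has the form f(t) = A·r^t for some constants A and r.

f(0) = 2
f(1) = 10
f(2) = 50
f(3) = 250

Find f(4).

Consecutive ratio: 10/2 = 5, and 50/10 = 5, so r = 5.
Then A·5^0 = 2 gives A = 2, and f(t) = 2·5^t.
f(4) = 2·5^4 = 1250.

1250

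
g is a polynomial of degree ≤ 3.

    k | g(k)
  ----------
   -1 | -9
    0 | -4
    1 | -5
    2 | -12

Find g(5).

First differences: 5, -1, -7. Second differences: -6, -6.
Level-2 differences are constant, so g has degree 2.
Fitting a degree-2 polynomial gives g(k) = -3k² + 2k - 4.
Then g(5) = -69.

-69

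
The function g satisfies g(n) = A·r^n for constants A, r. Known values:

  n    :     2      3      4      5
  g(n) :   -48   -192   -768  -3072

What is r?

4

Consecutive ratio: -192/(-48) = 4, and -768/(-192) = 4, so r = 4.
Then A·4^2 = -48 gives A = -3, and g(n) = -3·4^n.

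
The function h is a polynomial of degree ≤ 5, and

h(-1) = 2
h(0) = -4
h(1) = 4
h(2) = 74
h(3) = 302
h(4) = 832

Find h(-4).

344

First differences: -6, 8, 70, 228, 530. Second differences: 14, 62, 158, 302. Third differences: 48, 96, 144. Fourth differences: 48, 48.
Level-4 differences are constant, so h has degree 4.
Fitting a degree-4 polynomial gives h(k) = 2k^4 + 4k³ + 5k² - 3k - 4.
Then h(-4) = 344.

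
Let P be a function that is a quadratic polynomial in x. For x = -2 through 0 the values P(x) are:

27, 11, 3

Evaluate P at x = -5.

123

Write P(x) = ax² + bx + c; the 3 given values yield a linear system in the 3 coefficients.
Solving, P(x) = 4x² - 4x + 3.
Then P(-5) = 123.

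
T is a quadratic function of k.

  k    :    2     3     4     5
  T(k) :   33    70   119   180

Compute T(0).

-5

Write T(k) = ak² + bk + c; the 4 given values yield a linear system in the 3 coefficients.
Solving, T(k) = 6k² + 7k - 5.
Then T(0) = -5.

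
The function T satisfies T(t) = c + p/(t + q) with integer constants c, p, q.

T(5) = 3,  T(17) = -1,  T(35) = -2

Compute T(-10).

(T(t) − c)(t + q) = p for each data point; the three points give a linear system in c and q, then p follows.
Solving: c = -3, q = 1, p = 36, so T(t) = -3 + 36/(t + 1).
Then T(-10) = -3 + 36/(-9) = -7.

-7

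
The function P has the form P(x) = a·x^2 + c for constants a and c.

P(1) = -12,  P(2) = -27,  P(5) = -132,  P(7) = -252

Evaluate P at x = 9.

-412

From P(1) = -12 and P(2) = -27: 1a + c = -12 and 4a + c = -27.
Subtracting: 3a = -15, so a = -5; then c = -12 − (-5)·1 = -7.
So P(x) = -5x² − 7, and P(9) = -412.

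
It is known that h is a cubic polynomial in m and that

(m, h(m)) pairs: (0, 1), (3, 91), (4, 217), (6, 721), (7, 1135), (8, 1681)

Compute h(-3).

Write h(m) = am³ + bm² + cm + d; the 6 given values yield a linear system in the 4 coefficients.
Solving, h(m) = 3m³ + 3m² - 6m + 1.
Then h(-3) = -35.

-35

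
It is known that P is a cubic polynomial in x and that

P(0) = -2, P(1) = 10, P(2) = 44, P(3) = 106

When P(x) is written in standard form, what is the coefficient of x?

Write P(x) = ax³ + bx² + cx + d; the 4 given values yield a linear system in the 4 coefficients.
Solving, P(x) = x³ + 8x² + 3x - 2.
The coefficient of x is 3.

3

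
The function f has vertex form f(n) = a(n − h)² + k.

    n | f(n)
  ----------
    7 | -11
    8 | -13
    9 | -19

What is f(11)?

-43

First differences -2, -6; second difference -4 = 2a, so a = -2.
Expanding, the n-coefficient is −2ah = 4h; matching it to the data gives h = 7, and then k = -11.
So f(n) = -2(n − 7)² − 11.
f(11) = -2·4² − 11 = -43.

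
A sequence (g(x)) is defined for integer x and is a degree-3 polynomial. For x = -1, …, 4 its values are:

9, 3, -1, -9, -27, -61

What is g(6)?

Write g(x) = ax³ + bx² + cx + d; the 6 given values yield a linear system in the 4 coefficients.
Solving, g(x) = -x³ + x² - 4x + 3.
Then g(6) = -201.

-201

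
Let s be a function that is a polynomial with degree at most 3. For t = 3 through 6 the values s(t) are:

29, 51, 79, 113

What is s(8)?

199

First differences: 22, 28, 34. Second differences: 6, 6.
Level-2 differences are constant, so s has degree 2.
Fitting a degree-2 polynomial gives s(t) = 3t² + t - 1.
Then s(8) = 199.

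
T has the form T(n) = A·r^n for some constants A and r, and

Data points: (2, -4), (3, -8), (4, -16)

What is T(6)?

Consecutive ratio: -8/(-4) = 2, and -16/(-8) = 2, so r = 2.
Then A·2^2 = -4 gives A = -1, and T(n) = -1·2^n.
T(6) = -1·2^6 = -64.

-64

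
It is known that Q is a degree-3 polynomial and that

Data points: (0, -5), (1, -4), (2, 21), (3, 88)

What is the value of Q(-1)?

0

Write Q(t) = at³ + bt² + ct + d; the 4 given values yield a linear system in the 4 coefficients.
Solving, Q(t) = 3t³ + 3t² - 5t - 5.
Then Q(-1) = 0.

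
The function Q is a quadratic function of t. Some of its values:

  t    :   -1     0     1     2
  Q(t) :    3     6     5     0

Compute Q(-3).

First differences: 3, -1, -5. Second differences: -4, -4.
Level-2 differences are constant, so Q has degree 2.
Fitting a degree-2 polynomial gives Q(t) = -2t² + t + 6.
Then Q(-3) = -15.

-15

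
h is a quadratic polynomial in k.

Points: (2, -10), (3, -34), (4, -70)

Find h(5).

-118

Write h(k) = ak² + bk + c; the 3 given values yield a linear system in the 3 coefficients.
Solving, h(k) = -6k² + 6k + 2.
Then h(5) = -118.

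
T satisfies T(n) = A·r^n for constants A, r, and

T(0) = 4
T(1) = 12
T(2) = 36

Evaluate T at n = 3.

Consecutive ratio: 12/4 = 3, and 36/12 = 3, so r = 3.
Then A·3^0 = 4 gives A = 4, and T(n) = 4·3^n.
T(3) = 4·3^3 = 108.

108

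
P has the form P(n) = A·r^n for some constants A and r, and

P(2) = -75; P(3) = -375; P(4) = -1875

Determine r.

Consecutive ratio: -375/(-75) = 5, and -1875/(-375) = 5, so r = 5.
Then A·5^2 = -75 gives A = -3, and P(n) = -3·5^n.

5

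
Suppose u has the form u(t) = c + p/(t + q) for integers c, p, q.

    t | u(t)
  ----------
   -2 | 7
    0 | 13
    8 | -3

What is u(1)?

(u(t) − c)(t + q) = p for each data point; the three points give a linear system in c and q, then p follows.
Solving: c = 1, q = -2, p = -24, so u(t) = 1 − 24/(t − 2).
Then u(1) = 1 − 24/(-1) = 25.

25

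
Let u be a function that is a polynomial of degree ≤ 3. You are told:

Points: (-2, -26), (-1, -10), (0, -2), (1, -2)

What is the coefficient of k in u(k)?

First differences: 16, 8, 0. Second differences: -8, -8.
Level-2 differences are constant, so u has degree 2.
Fitting a degree-2 polynomial gives u(k) = -4k² + 4k - 2.
The coefficient of k is 4.

4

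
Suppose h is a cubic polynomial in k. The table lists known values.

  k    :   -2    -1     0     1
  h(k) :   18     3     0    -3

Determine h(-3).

57

Write h(k) = ak³ + bk² + ck + d; the 4 given values yield a linear system in the 4 coefficients.
Solving, h(k) = -2k³ - k.
Then h(-3) = 57.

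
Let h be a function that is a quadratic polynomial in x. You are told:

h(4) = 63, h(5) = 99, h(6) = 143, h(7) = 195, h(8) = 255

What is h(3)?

First differences: 36, 44, 52, 60. Second differences: 8, 8, 8.
Level-2 differences are constant, so h has degree 2.
Fitting a degree-2 polynomial gives h(x) = 4x² - 1.
Then h(3) = 35.

35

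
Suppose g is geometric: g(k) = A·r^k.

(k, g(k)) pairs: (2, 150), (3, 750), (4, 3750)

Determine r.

Consecutive ratio: 750/150 = 5, and 3750/750 = 5, so r = 5.
Then A·5^2 = 150 gives A = 6, and g(k) = 6·5^k.

5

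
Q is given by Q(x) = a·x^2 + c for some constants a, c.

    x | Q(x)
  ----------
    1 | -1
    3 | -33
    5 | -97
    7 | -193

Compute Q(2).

From Q(1) = -1 and Q(3) = -33: 1a + c = -1 and 9a + c = -33.
Subtracting: 8a = -32, so a = -4; then c = -1 − (-4)·1 = 3.
So Q(x) = -4x² + 3, and Q(2) = -13.

-13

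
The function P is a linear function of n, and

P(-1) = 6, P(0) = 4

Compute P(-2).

Write P(n) = an + b; the 2 given values yield a linear system in the 2 coefficients.
Solving, P(n) = -2n + 4.
Then P(-2) = 8.

8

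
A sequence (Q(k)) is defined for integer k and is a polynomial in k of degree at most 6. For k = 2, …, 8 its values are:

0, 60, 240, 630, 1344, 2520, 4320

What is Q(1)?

Write Q(k) = ak^6 + bk^5 + ck^4 + dk³ + ek² + pk + q; the 7 given values yield a linear system in the 7 coefficients.
Solving, the top 2 coefficients vanish, and Q(k) = k^4 + k³ - 4k² - 4k.
Then Q(1) = -6.

-6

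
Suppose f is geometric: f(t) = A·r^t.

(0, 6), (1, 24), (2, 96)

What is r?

Consecutive ratio: 24/6 = 4, and 96/24 = 4, so r = 4.
Then A·4^0 = 6 gives A = 6, and f(t) = 6·4^t.

4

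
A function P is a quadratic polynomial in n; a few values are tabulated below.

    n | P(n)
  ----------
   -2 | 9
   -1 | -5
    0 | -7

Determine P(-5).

Write P(n) = an² + bn + c; the 3 given values yield a linear system in the 3 coefficients.
Solving, P(n) = 6n² + 4n - 7.
Then P(-5) = 123.

123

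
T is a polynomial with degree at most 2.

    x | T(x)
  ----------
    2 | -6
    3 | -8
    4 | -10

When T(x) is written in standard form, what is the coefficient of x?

-2

First differences: -2, -2.
Level-1 differences are constant, so T has degree 1.
Fitting a degree-1 polynomial gives T(x) = -2x - 2.
The coefficient of x is -2.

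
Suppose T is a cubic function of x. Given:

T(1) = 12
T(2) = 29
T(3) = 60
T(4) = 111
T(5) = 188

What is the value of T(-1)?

-4

Write T(x) = ax³ + bx² + cx + d; the 5 given values yield a linear system in the 4 coefficients.
Solving, T(x) = x³ + x² + 7x + 3.
Then T(-1) = -4.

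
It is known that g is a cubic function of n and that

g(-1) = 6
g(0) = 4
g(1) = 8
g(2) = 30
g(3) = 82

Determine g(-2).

2

Write g(n) = an³ + bn² + cn + d; the 5 given values yield a linear system in the 4 coefficients.
Solving, g(n) = 2n³ + 3n² - n + 4.
Then g(-2) = 2.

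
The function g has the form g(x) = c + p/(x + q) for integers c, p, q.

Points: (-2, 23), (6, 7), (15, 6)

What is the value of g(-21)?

(g(x) − c)(x + q) = p for each data point; the three points give a linear system in c and q, then p follows.
Solving: c = 5, q = 3, p = 18, so g(x) = 5 + 18/(x + 3).
Then g(-21) = 5 + 18/(-18) = 4.

4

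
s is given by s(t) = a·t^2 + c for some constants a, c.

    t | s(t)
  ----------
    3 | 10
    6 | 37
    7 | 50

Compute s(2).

5

From s(3) = 10 and s(6) = 37: 9a + c = 10 and 36a + c = 37.
Subtracting: 27a = 27, so a = 1; then c = 10 − 1·9 = 1.
So s(t) = 1t² + 1, and s(2) = 5.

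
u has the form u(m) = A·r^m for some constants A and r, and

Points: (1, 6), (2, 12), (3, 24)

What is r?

2

Consecutive ratio: 12/6 = 2, and 24/12 = 2, so r = 2.
Then A·2^1 = 6 gives A = 3, and u(m) = 3·2^m.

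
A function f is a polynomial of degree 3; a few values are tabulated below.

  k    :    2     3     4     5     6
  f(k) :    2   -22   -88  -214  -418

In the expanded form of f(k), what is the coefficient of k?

Write f(k) = ak³ + bk² + ck + d; the 5 given values yield a linear system in the 4 coefficients.
Solving, f(k) = -3k³ + 6k² + 3k - 4.
The coefficient of k is 3.

3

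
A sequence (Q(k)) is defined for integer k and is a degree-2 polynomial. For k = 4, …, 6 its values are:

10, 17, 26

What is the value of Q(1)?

Write Q(k) = ak² + bk + c; the 3 given values yield a linear system in the 3 coefficients.
Solving, Q(k) = k² - 2k + 2.
Then Q(1) = 1.

1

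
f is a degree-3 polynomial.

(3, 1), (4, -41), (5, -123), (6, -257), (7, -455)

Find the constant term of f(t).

7

First differences: -42, -82, -134, -198. Second differences: -40, -52, -64. Third differences: -12, -12.
Level-3 differences are constant, so f has degree 3.
Fitting a degree-3 polynomial gives f(t) = -2t³ + 4t² + 4t + 7.
The constant term is f(0) = 7.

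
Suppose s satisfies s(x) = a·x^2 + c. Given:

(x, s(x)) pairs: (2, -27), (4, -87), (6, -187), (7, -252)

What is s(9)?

From s(2) = -27 and s(4) = -87: 4a + c = -27 and 16a + c = -87.
Subtracting: 12a = -60, so a = -5; then c = -27 − (-5)·4 = -7.
So s(x) = -5x² − 7, and s(9) = -412.

-412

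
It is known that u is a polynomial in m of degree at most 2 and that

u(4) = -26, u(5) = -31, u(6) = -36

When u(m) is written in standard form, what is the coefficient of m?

First differences: -5, -5.
Level-1 differences are constant, so u has degree 1.
Fitting a degree-1 polynomial gives u(m) = -5m - 6.
The coefficient of m is -5.

-5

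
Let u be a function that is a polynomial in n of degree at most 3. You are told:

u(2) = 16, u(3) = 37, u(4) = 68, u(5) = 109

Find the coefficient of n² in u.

Write u(n) = an³ + bn² + cn + d; the 4 given values yield a linear system in the 4 coefficients.
Solving, the leading coefficient vanishes, and u(n) = 5n² - 4n + 4.
The coefficient of n² is 5.

5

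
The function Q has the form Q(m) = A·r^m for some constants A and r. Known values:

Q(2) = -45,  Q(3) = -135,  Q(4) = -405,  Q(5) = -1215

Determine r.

Consecutive ratio: -135/(-45) = 3, and -405/(-135) = 3, so r = 3.
Then A·3^2 = -45 gives A = -5, and Q(m) = -5·3^m.

3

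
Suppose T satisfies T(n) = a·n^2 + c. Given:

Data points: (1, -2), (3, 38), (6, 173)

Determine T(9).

From T(1) = -2 and T(3) = 38: 1a + c = -2 and 9a + c = 38.
Subtracting: 8a = 40, so a = 5; then c = -2 − 5·1 = -7.
So T(n) = 5n² − 7, and T(9) = 398.

398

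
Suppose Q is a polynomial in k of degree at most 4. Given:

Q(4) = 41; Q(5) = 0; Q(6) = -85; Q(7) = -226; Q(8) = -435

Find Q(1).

20

First differences: -41, -85, -141, -209. Second differences: -44, -56, -68. Third differences: -12, -12.
Level-3 differences are constant, so Q has degree 3.
Fitting a degree-3 polynomial gives Q(k) = -2k³ + 8k² + 9k + 5.
Then Q(1) = 20.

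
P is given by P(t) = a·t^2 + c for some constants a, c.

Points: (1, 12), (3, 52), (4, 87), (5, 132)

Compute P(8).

From P(1) = 12 and P(3) = 52: 1a + c = 12 and 9a + c = 52.
Subtracting: 8a = 40, so a = 5; then c = 12 − 5·1 = 7.
So P(t) = 5t² + 7, and P(8) = 327.

327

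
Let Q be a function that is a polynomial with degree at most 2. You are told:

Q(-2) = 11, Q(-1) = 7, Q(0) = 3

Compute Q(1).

First differences: -4, -4.
Level-1 differences are constant, so Q has degree 1.
Fitting a degree-1 polynomial gives Q(k) = -4k + 3.
Then Q(1) = -1.

-1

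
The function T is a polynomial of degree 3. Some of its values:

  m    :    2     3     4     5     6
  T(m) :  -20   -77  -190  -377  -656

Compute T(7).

Write T(m) = am³ + bm² + cm + d; the 5 given values yield a linear system in the 4 coefficients.
Solving, T(m) = -3m³ - m² + 5m - 2.
Then T(7) = -1045.

-1045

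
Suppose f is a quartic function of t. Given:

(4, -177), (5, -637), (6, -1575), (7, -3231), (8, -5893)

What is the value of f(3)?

-3

Write f(t) = at^4 + bt³ + ct² + dt + e; the 5 given values yield a linear system in the 5 coefficients.
Solving, f(t) = -2t^4 + 4t³ + 3t² + 7t + 3.
Then f(3) = -3.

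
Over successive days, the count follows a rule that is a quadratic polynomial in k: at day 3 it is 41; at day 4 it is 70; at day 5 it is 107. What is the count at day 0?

Write the value at k as g(k).
Write g(k) = ak² + bk + c; the 3 given values yield a linear system in the 3 coefficients.
Solving, g(k) = 4k² + k + 2.
Then g(0) = 2.

2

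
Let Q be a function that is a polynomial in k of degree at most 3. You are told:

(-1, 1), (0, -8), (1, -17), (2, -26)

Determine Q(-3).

First differences: -9, -9, -9.
Level-1 differences are constant, so Q has degree 1.
Fitting a degree-1 polynomial gives Q(k) = -9k - 8.
Then Q(-3) = 19.

19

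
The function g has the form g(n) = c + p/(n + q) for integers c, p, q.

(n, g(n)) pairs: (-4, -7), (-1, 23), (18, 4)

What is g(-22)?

2

(g(n) − c)(n + q) = p for each data point; the three points give a linear system in c and q, then p follows.
Solving: c = 3, q = 2, p = 20, so g(n) = 3 + 20/(n + 2).
Then g(-22) = 3 + 20/(-20) = 2.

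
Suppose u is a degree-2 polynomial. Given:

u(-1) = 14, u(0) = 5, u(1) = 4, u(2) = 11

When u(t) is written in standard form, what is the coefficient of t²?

4

First differences: -9, -1, 7. Second differences: 8, 8.
Level-2 differences are constant, so u has degree 2.
Fitting a degree-2 polynomial gives u(t) = 4t² - 5t + 5.
The coefficient of t² is 4.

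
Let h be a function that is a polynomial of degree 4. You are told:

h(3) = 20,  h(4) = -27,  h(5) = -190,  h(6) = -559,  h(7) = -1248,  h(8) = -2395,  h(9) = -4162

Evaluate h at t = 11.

First differences: -47, -163, -369, -689, -1147, -1767. Second differences: -116, -206, -320, -458, -620. Third differences: -90, -114, -138, -162. Fourth differences: -24, -24, -24.
Level-4 differences are constant, so h has degree 4.
Fitting a degree-4 polynomial gives h(t) = -t^4 + 3t³ + 3t² - 4t + 5.
Then h(11) = -10324.

-10324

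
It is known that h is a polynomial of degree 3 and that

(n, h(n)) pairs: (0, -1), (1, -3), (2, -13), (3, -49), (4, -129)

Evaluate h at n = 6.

-493

First differences: -2, -10, -36, -80. Second differences: -8, -26, -44. Third differences: -18, -18.
Level-3 differences are constant, so h has degree 3.
Fitting a degree-3 polynomial gives h(n) = -3n³ + 5n² - 4n - 1.
Then h(6) = -493.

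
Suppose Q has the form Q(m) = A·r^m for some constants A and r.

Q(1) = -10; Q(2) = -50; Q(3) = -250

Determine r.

Consecutive ratio: -50/(-10) = 5, and -250/(-50) = 5, so r = 5.
Then A·5^1 = -10 gives A = -2, and Q(m) = -2·5^m.

5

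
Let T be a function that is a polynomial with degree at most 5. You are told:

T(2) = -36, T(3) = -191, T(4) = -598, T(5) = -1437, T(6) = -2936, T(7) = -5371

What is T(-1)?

First differences: -155, -407, -839, -1499, -2435. Second differences: -252, -432, -660, -936. Third differences: -180, -228, -276. Fourth differences: -48, -48.
Level-4 differences are constant, so T has degree 4.
Fitting a degree-4 polynomial gives T(x) = -2x^4 - 2x³ + 2x² + 3x - 2.
Then T(-1) = -3.

-3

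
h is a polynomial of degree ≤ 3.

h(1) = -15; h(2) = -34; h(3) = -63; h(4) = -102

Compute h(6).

First differences: -19, -29, -39. Second differences: -10, -10.
Level-2 differences are constant, so h has degree 2.
Fitting a degree-2 polynomial gives h(x) = -5x² - 4x - 6.
Then h(6) = -210.

-210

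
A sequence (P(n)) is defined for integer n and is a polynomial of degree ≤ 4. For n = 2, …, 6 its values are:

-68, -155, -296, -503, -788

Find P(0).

Write P(n) = an^4 + bn³ + cn² + dn + e; the 5 given values yield a linear system in the 5 coefficients.
Solving, the leading coefficient vanishes, and P(n) = -2n³ - 9n² - 4n - 8.
Then P(0) = -8.

-8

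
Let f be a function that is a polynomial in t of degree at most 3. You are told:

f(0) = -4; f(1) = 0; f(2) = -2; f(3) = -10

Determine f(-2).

First differences: 4, -2, -8. Second differences: -6, -6.
Level-2 differences are constant, so f has degree 2.
Fitting a degree-2 polynomial gives f(t) = -3t² + 7t - 4.
Then f(-2) = -30.

-30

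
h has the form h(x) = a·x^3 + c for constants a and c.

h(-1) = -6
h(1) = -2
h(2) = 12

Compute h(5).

From h(-1) = -6 and h(1) = -2: -1a + c = -6 and 1a + c = -2.
Subtracting: 2a = 4, so a = 2; then c = -6 − 2·(-1) = -4.
So h(x) = 2x³ − 4, and h(5) = 246.

246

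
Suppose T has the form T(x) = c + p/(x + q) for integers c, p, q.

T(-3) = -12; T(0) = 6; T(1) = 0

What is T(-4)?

(T(x) − c)(x + q) = p for each data point; the three points give a linear system in c and q, then p follows.
Solving: c = -6, q = 1, p = 12, so T(x) = -6 + 12/(x + 1).
Then T(-4) = -6 + 12/(-3) = -10.

-10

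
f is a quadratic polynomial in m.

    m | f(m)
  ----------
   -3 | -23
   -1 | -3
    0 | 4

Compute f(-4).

Write f(m) = am² + bm + c; the 3 given values yield a linear system in the 3 coefficients.
Solving, f(m) = -m² + 6m + 4.
Then f(-4) = -36.

-36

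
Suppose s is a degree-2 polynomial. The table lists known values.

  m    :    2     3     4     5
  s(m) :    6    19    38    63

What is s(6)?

First differences: 13, 19, 25. Second differences: 6, 6.
Level-2 differences are constant, so s has degree 2.
Fitting a degree-2 polynomial gives s(m) = 3m² - 2m - 2.
Then s(6) = 94.

94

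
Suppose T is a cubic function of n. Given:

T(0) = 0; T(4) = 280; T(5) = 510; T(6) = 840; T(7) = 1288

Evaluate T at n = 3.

132

Write T(n) = an³ + bn² + cn + d; the 5 given values yield a linear system in the 4 coefficients.
Solving, T(n) = 3n³ + 5n² + 2n.
Then T(3) = 132.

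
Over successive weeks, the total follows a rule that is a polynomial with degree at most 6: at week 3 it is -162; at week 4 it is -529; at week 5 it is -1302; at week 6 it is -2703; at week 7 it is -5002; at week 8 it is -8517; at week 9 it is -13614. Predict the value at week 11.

-30258

Write the value at x as h(x).
First differences: -367, -773, -1401, -2299, -3515, -5097. Second differences: -406, -628, -898, -1216, -1582. Third differences: -222, -270, -318, -366. Fourth differences: -48, -48, -48.
Level-4 differences are constant, so h has degree 4.
Fitting a degree-4 polynomial gives h(x) = -2x^4 - x³ + 3x² - x + 3.
Then h(11) = -30258.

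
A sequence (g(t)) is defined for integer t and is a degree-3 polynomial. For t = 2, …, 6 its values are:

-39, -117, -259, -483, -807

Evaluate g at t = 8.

First differences: -78, -142, -224, -324. Second differences: -64, -82, -100. Third differences: -18, -18.
Level-3 differences are constant, so g has degree 3.
Fitting a degree-3 polynomial gives g(t) = -3t³ - 5t² + 4t - 3.
Then g(8) = -1827.

-1827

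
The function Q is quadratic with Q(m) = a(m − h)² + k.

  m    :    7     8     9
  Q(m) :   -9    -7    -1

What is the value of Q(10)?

9

First differences 2, 6; second difference 4 = 2a, so a = 2.
Expanding, the m-coefficient is −2ah = -4h; matching it to the data gives h = 7, and then k = -9.
So Q(m) = 2(m − 7)² − 9.
Q(10) = 2·3² − 9 = 9.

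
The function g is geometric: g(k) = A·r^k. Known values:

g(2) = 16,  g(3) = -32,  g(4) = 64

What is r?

Consecutive ratio: -32/16 = -2, and 64/(-32) = -2, so r = -2.
Then A·(-2)^2 = 16 gives A = 4, and g(k) = 4·(-2)^k.

-2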